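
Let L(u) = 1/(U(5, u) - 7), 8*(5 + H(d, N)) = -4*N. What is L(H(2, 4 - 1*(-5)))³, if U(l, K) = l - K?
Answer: 8/3375 ≈ 0.0023704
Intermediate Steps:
H(d, N) = -5 - N/2 (H(d, N) = -5 + (-4*N)/8 = -5 - N/2)
L(u) = 1/(-2 - u) (L(u) = 1/((5 - u) - 7) = 1/(-2 - u))
L(H(2, 4 - 1*(-5)))³ = (-1/(2 + (-5 - (4 - 1*(-5))/2)))³ = (-1/(2 + (-5 - (4 + 5)/2)))³ = (-1/(2 + (-5 - ½*9)))³ = (-1/(2 + (-5 - 9/2)))³ = (-1/(2 - 19/2))³ = (-1/(-15/2))³ = (-1*(-2/15))³ = (2/15)³ = 8/3375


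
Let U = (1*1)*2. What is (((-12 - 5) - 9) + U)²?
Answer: 576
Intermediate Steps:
U = 2 (U = 1*2 = 2)
(((-12 - 5) - 9) + U)² = (((-12 - 5) - 9) + 2)² = ((-17 - 9) + 2)² = (-26 + 2)² = (-24)² = 576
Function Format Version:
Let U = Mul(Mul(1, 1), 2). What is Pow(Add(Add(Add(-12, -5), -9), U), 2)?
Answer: 576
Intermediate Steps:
U = 2 (U = Mul(1, 2) = 2)
Pow(Add(Add(Add(-12, -5), -9), U), 2) = Pow(Add(Add(Add(-12, -5), -9), 2), 2) = Pow(Add(Add(-17, -9), 2), 2) = Pow(Add(-26, 2), 2) = Pow(-24, 2) = 576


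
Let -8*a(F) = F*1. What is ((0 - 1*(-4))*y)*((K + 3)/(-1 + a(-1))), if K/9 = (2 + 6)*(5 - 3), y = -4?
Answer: 2688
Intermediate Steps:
a(F) = -F/8
K = 144 (K = 9*((2 + 6)*(5 - 3)) = 9*(8*2) = 9*16 = 144)
((0 - 1*(-4))*y)*((K + 3)/(-1 + a(-1))) = ((0 - 1*(-4))*(-4))*((144 + 3)/(-1 - ⅛*(-1))) = ((0 + 4)*(-4))*(147/(-1 + ⅛)) = (4*(-4))*(147/(-7/8)) = -2352*(-8)/7 = -16*(-168) = 2688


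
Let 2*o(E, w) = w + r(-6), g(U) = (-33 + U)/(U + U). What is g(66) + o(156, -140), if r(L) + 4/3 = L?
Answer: -881/12 ≈ -73.417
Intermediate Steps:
r(L) = -4/3 + L
g(U) = (-33 + U)/(2*U) (g(U) = (-33 + U)/((2*U)) = (-33 + U)*(1/(2*U)) = (-33 + U)/(2*U))
o(E, w) = -11/3 + w/2 (o(E, w) = (w + (-4/3 - 6))/2 = (w - 22/3)/2 = (-22/3 + w)/2 = -11/3 + w/2)
g(66) + o(156, -140) = (½)*(-33 + 66)/66 + (-11/3 + (½)*(-140)) = (½)*(1/66)*33 + (-11/3 - 70) = ¼ - 221/3 = -881/12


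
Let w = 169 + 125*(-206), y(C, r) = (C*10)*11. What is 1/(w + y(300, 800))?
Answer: 1/7419 ≈ 0.00013479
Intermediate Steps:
y(C, r) = 110*C (y(C, r) = (10*C)*11 = 110*C)
w = -25581 (w = 169 - 25750 = -25581)
1/(w + y(300, 800)) = 1/(-25581 + 110*300) = 1/(-25581 + 33000) = 1/7419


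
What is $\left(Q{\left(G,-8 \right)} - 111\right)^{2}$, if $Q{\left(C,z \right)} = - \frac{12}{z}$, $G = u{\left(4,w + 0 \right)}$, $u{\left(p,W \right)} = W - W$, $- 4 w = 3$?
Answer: $\frac{47961}{4} \approx 11990.0$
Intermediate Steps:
$w = - \frac{3}{4}$ ($w = \left(- \frac{1}{4}\right) 3 = - \frac{3}{4} \approx -0.75$)
$u{\left(p,W \right)} = 0$
$G = 0$
$\left(Q{\left(G,-8 \right)} - 111\right)^{2} = \left(- \frac{12}{-8} - 111\right)^{2} = \left(\left(-12\right) \left(- \frac{1}{8}\right) - 111\right)^{2} = \left(\frac{3}{2} - 111\right)^{2} = \left(- \frac{219}{2}\right)^{2} = \frac{47961}{4}$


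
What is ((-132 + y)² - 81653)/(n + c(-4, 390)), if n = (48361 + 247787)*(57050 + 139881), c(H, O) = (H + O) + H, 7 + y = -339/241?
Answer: -3597477649/3387325864355770 ≈ -1.0620e-6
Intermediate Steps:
y = -2026/241 (y = -7 - 339/241 = -2026/241 ≈ -8.4066)
c(H, O) = O + 2*H
n = 58320721788 (n = 296148*196931 = 58320721788)
((-132 + y)² - 81653)/(n + c(-4, 390)) = ((-132 - 2026/241)² - 81653)/(58320721788 + (390 + 2*(-4))) = ((-33838/241)² - 81653)/(58320721788 + (390 - 8)) = (1145010244/58081 - 81653)/(58320721788 + 382) = -3597477649/58081/58320722170 = -3597477649/58081*1/58320722170 = -3597477649/3387325864355770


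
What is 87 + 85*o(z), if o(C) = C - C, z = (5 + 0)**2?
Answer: 87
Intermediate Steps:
z = 25 (z = 5**2 = 25)
o(C) = 0
87 + 85*o(z) = 87 + 85*0 = 87 + 0 = 87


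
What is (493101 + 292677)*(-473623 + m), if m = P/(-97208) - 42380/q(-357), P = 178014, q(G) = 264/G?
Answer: -87449465887726131/267322 ≈ -3.2713e+11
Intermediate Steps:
m = 30639104033/534644 (m = 178014/(-97208) - 42380/(264/(-357)) = 178014*(-1/97208) - 42380/(264*(-1/357)) = -89007/48604 - 42380/(-88/119) = -89007/48604 - 42380*(-119/88) = -89007/48604 + 1260805/22 = 30639104033/534644 ≈ 57308.)
(493101 + 292677)*(-473623 + m) = (493101 + 292677)*(-473623 + 30639104033/534644) = 785778*(-222580591179/534644) = -87449465887726131/267322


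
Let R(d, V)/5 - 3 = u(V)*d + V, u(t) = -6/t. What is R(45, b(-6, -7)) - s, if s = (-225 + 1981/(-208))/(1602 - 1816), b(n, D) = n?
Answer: 9298739/44512 ≈ 208.90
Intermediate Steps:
R(d, V) = 15 + 5*V - 30*d/V (R(d, V) = 15 + 5*((-6/V)*d + V) = 15 + 5*(-6*d/V + V) = 15 + 5*(V - 6*d/V) = 15 + (5*V - 30*d/V) = 15 + 5*V - 30*d/V)
s = 48781/44512 (s = (-225 + 1981*(-1/208))/(-214) = (-225 - 1981/208)*(-1/214) = -48781/208*(-1/214) = 48781/44512 ≈ 1.0959)
R(45, b(-6, -7)) - s = (15 + 5*(-6) - 30*45/(-6)) - 1*48781/44512 = (15 - 30 - 30*45*(-⅙)) - 48781/44512 = (15 - 30 + 225) - 48781/44512 = 210 - 48781/44512 = 9298739/44512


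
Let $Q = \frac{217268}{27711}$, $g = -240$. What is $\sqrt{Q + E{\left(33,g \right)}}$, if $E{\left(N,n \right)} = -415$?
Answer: $\frac{i \sqrt{34739731963}}{9237} \approx 20.178 i$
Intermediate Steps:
$Q = \frac{217268}{27711}$ ($Q = 217268 \cdot \frac{1}{27711} = \frac{217268}{27711} \approx 7.8405$)
$\sqrt{Q + E{\left(33,g \right)}} = \sqrt{\frac{217268}{27711} - 415} = \sqrt{- \frac{11282797}{27711}} = \frac{i \sqrt{34739731963}}{9237}$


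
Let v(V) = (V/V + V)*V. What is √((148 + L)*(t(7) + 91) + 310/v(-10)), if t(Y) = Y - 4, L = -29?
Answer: √100705/3 ≈ 105.78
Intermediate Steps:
v(V) = V*(1 + V) (v(V) = (1 + V)*V = V*(1 + V))
t(Y) = -4 + Y
√((148 + L)*(t(7) + 91) + 310/v(-10)) = √((148 - 29)*((-4 + 7) + 91) + 310/((-10*(1 - 10)))) = √(119*(3 + 91) + 310/((-10*(-9)))) = √(119*94 + 310/90) = √(11186 + 310*(1/90)) = √(11186 + 31/9) = √(100705/9) = √100705/3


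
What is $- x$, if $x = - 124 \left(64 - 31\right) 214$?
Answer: $875688$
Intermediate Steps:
$x = -875688$ ($x = - 124 \left(64 - 31\right) 214 = \left(-124\right) 33 \cdot 214 = \left(-4092\right) 214 = -875688$)
$- x = \left(-1\right) \left(-875688\right) = 875688$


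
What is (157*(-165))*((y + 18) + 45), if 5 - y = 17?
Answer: -1321155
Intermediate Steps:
y = -12 (y = 5 - 1*17 = 5 - 17 = -12)
(157*(-165))*((y + 18) + 45) = (157*(-165))*((-12 + 18) + 45) = -25905*(6 + 45) = -25905*51 = -1321155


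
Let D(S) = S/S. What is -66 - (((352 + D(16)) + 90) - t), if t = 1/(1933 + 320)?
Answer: -1146776/2253 ≈ -509.00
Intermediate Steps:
D(S) = 1
t = 1/2253 ≈ 0.00044385
-66 - (((352 + D(16)) + 90) - t) = -66 - (((352 + 1) + 90) - 1*1/2253) = -66 - ((353 + 90) - 1/2253) = -66 - (443 - 1/2253) = -66 - 1*998078/2253 = -66 - 998078/2253 = -1146776/2253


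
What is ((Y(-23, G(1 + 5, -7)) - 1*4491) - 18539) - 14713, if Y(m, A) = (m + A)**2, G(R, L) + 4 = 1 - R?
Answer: -36719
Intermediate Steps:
G(R, L) = -3 - R (G(R, L) = -4 + (1 - R) = -3 - R)
Y(m, A) = (A + m)**2
((Y(-23, G(1 + 5, -7)) - 1*4491) - 18539) - 14713 = ((((-3 - (1 + 5)) - 23)**2 - 1*4491) - 18539) - 14713 = ((((-3 - 1*6) - 23)**2 - 4491) - 18539) - 14713 = ((((-3 - 6) - 23)**2 - 4491) - 18539) - 14713 = (((-9 - 23)**2 - 4491) - 18539) - 14713 = (((-32)**2 - 4491) - 18539) - 14713 = ((1024 - 4491) - 18539) - 14713 = (-3467 - 18539) - 14713 = -22006 - 14713 = -36719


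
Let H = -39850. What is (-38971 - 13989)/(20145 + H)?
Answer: 10592/3941 ≈ 2.6876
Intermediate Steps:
(-38971 - 13989)/(20145 + H) = (-38971 - 13989)/(20145 - 39850) = -52960/(-19705) = -52960*(-1/19705) = 10592/3941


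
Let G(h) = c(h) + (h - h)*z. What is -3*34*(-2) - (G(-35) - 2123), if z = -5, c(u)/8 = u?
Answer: 2607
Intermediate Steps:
c(u) = 8*u
G(h) = 8*h (G(h) = 8*h + (h - h)*(-5) = 8*h + 0*(-5) = 8*h + 0 = 8*h)
-3*34*(-2) - (G(-35) - 2123) = -3*34*(-2) - (8*(-35) - 2123) = -102*(-2) - (-280 - 2123) = 204 - 1*(-2403) = 204 + 2403 = 2607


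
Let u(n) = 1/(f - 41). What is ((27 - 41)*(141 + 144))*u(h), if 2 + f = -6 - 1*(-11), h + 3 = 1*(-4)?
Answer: 105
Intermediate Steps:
h = -7 (h = -3 + 1*(-4) = -3 - 4 = -7)
f = 3 (f = -2 + (-6 - 1*(-11)) = -2 + (-6 + 11) = -2 + 5 = 3)
u(n) = -1/38 (u(n) = 1/(3 - 41) = 1/(-38) = -1/38)
((27 - 41)*(141 + 144))*u(h) = ((27 - 41)*(141 + 144))*(-1/38) = -14*285*(-1/38) = -3990*(-1/38) = 105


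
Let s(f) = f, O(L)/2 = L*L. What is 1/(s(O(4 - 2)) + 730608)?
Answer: 1/730616 ≈ 1.3687e-6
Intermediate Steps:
O(L) = 2*L² (O(L) = 2*(L*L) = 2*L²)
1/(s(O(4 - 2)) + 730608) = 1/(2*(4 - 2)² + 730608) = 1/(2*2² + 730608) = 1/(2*4 + 730608) = 1/(8 + 730608) = 1/730616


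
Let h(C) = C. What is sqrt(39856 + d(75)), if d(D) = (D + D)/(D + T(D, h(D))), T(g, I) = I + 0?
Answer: sqrt(39857) ≈ 199.64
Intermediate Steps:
T(g, I) = I
d(D) = 1 (d(D) = (D + D)/(D + D) = (2*D)/((2*D)) = (2*D)*(1/(2*D)) = 1)
sqrt(39856 + d(75)) = sqrt(39856 + 1) = sqrt(39857)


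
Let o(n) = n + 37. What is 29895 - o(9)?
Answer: 29849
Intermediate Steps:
o(n) = 37 + n
29895 - o(9) = 29895 - (37 + 9) = 29895 - 1*46 = 29895 - 46 = 29849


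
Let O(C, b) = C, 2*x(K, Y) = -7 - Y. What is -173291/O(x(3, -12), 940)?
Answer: -346582/5 ≈ -69316.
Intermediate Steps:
x(K, Y) = -7/2 - Y/2 (x(K, Y) = (-7 - Y)/2 = -7/2 - Y/2)
-173291/O(x(3, -12), 940) = -173291/(-7/2 - 1/2*(-12)) = -173291/(-7/2 + 6) = -173291/5/2 = -173291*2/5 = -346582/5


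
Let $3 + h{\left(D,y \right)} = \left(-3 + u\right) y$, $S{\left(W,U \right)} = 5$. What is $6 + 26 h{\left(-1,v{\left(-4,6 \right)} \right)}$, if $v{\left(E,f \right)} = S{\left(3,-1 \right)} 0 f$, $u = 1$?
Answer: $-72$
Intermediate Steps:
$v{\left(E,f \right)} = 0$ ($v{\left(E,f \right)} = 5 \cdot 0 f = 0 f = 0$)
$h{\left(D,y \right)} = -3 - 2 y$ ($h{\left(D,y \right)} = -3 + \left(-3 + 1\right) y = -3 - 2 y$)
$6 + 26 h{\left(-1,v{\left(-4,6 \right)} \right)} = 6 + 26 \left(-3 - 0\right) = 6 + 26 \left(-3 + 0\right) = 6 + 26 \left(-3\right) = 6 - 78 = -72$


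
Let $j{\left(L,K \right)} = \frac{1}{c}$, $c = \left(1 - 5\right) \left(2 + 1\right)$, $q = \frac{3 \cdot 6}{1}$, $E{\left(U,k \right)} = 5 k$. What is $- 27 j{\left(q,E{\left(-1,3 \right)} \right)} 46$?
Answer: $\frac{207}{2} \approx 103.5$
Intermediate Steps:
$q = 18$ ($q = 18 \cdot 1 = 18$)
$c = -12$ ($c = \left(-4\right) 3 = -12$)
$j{\left(L,K \right)} = - \frac{1}{12}$ ($j{\left(L,K \right)} = \frac{1}{-12} = - \frac{1}{12}$)
$- 27 j{\left(q,E{\left(-1,3 \right)} \right)} 46 = \left(-27\right) \left(- \frac{1}{12}\right) 46 = \frac{9}{4} \cdot 46 = \frac{207}{2}$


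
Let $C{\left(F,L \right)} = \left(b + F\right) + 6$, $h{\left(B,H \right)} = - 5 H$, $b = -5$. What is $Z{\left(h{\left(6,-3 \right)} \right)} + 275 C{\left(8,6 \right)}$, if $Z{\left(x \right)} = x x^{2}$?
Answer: $5850$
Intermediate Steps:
$C{\left(F,L \right)} = 1 + F$ ($C{\left(F,L \right)} = \left(-5 + F\right) + 6 = 1 + F$)
$Z{\left(x \right)} = x^{3}$
$Z{\left(h{\left(6,-3 \right)} \right)} + 275 C{\left(8,6 \right)} = \left(\left(-5\right) \left(-3\right)\right)^{3} + 275 \left(1 + 8\right) = 15^{3} + 275 \cdot 9 = 3375 + 2475 = 5850$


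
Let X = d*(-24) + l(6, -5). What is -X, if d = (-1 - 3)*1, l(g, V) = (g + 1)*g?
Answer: -138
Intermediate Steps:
l(g, V) = g*(1 + g) (l(g, V) = (1 + g)*g = g*(1 + g))
d = -4 (d = -4*1 = -4)
X = 138 (X = -4*(-24) + 6*(1 + 6) = 96 + 6*7 = 96 + 42 = 138)
-X = -1*138 = -138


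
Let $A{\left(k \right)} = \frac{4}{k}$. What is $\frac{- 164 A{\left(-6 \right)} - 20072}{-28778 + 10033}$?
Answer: $\frac{59888}{56235} \approx 1.065$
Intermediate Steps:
$\frac{- 164 A{\left(-6 \right)} - 20072}{-28778 + 10033} = \frac{- 164 \frac{4}{-6} - 20072}{-28778 + 10033} = \frac{- 164 \cdot 4 \left(- \frac{1}{6}\right) - 20072}{-18745} = \left(\left(-164\right) \left(- \frac{2}{3}\right) - 20072\right) \left(- \frac{1}{18745}\right) = \left(\frac{328}{3} - 20072\right) \left(- \frac{1}{18745}\right) = \left(- \frac{59888}{3}\right) \left(- \frac{1}{18745}\right) = \frac{59888}{56235}$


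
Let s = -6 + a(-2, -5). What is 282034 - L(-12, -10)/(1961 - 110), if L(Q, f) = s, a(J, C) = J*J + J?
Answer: 522044938/1851 ≈ 2.8203e+5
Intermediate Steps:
a(J, C) = J + J**2 (a(J, C) = J**2 + J = J + J**2)
s = -4 (s = -6 - 2*(1 - 2) = -6 - 2*(-1) = -6 + 2 = -4)
L(Q, f) = -4
282034 - L(-12, -10)/(1961 - 110) = 282034 - (-4)/(1961 - 110) = 282034 - (-4)/1851 = 282034 - 1*(-4/1851) = 282034 + 4/1851 = 522044938/1851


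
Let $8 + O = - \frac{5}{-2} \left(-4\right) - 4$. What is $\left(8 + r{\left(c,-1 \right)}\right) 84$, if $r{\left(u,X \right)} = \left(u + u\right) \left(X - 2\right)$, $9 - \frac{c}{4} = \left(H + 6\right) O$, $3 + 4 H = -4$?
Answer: $-205968$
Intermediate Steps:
$O = -22$ ($O = -8 + \left(- \frac{5}{-2} \left(-4\right) - 4\right) = -8 + \left(\left(-5\right) \left(- \frac{1}{2}\right) \left(-4\right) - 4\right) = -8 + \left(\frac{5}{2} \left(-4\right) - 4\right) = -8 - 14 = -22$)
$H = - \frac{7}{4}$ ($H = - \frac{3}{4} + \frac{1}{4} \left(-4\right) = - \frac{3}{4} - 1 = - \frac{7}{4} \approx -1.75$)
$c = 410$ ($c = 36 - 4 \left(- \frac{7}{4} + 6\right) \left(-22\right) = 36 - 4 \cdot \frac{17}{4} \left(-22\right) = 36 - -374 = 36 + 374 = 410$)
$r{\left(u,X \right)} = 2 u \left(-2 + X\right)$
$\left(8 + r{\left(c,-1 \right)}\right) 84 = \left(8 + 2 \cdot 410 \left(-2 - 1\right)\right) 84 = \left(8 + 2 \cdot 410 \left(-3\right)\right) 84 = \left(8 - 2460\right) 84 = \left(-2452\right) 84 = -205968$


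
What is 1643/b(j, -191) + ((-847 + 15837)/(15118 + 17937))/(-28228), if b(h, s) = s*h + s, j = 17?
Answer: -38327407271/80197928613 ≈ -0.47791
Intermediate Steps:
b(h, s) = s + h*s (b(h, s) = h*s + s = s + h*s)
1643/b(j, -191) + ((-847 + 15837)/(15118 + 17937))/(-28228) = 1643/((-191*(1 + 17))) + ((-847 + 15837)/(15118 + 17937))/(-28228) = 1643/((-191*18)) + (14990/33055)*(-1/28228) = 1643/(-3438) + (14990*(1/33055))*(-1/28228) = 1643*(-1/3438) + (2998/6611)*(-1/28228) = -1643/3438 - 1499/93307654 = -38327407271/80197928613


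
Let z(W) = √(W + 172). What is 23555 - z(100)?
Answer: 23555 - 4*√17 ≈ 23539.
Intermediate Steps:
z(W) = √(172 + W)
23555 - z(100) = 23555 - √(172 + 100) = 23555 - √272 = 23555 - 4*√17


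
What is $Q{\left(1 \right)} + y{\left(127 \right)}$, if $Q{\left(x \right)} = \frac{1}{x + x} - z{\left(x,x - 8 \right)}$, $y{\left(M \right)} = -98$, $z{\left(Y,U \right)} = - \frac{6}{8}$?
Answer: $- \frac{387}{4} \approx -96.75$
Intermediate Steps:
$z{\left(Y,U \right)} = - \frac{3}{4}$ ($z{\left(Y,U \right)} = \left(-6\right) \frac{1}{8} = - \frac{3}{4}$)
$Q{\left(x \right)} = \frac{3}{4} + \frac{1}{2 x}$ ($Q{\left(x \right)} = \frac{1}{x + x} - - \frac{3}{4} = \frac{1}{2 x} + \frac{3}{4} = \frac{3}{4} + \frac{1}{2 x}$)
$Q{\left(1 \right)} + y{\left(127 \right)} = \frac{2 + 3 \cdot 1}{4 \cdot 1} - 98 = \frac{1}{4} \cdot 1 \left(2 + 3\right) - 98 = \frac{1}{4} \cdot 1 \cdot 5 - 98 = \frac{5}{4} - 98 = - \frac{387}{4}$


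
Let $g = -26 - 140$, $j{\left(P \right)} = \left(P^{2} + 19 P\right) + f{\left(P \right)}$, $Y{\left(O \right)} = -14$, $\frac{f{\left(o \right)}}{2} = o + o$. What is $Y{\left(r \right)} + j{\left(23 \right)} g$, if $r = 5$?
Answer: $-175642$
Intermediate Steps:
$f{\left(o \right)} = 4 o$ ($f{\left(o \right)} = 2 \left(o + o\right) = 2 \cdot 2 o = 4 o$)
$j{\left(P \right)} = P^{2} + 23 P$ ($j{\left(P \right)} = \left(P^{2} + 19 P\right) + 4 P = P^{2} + 23 P$)
$g = -166$
$Y{\left(r \right)} + j{\left(23 \right)} g = -14 + 23 \left(23 + 23\right) \left(-166\right) = -14 + 23 \cdot 46 \left(-166\right) = -14 + 1058 \left(-166\right) = -14 - 175628 = -175642$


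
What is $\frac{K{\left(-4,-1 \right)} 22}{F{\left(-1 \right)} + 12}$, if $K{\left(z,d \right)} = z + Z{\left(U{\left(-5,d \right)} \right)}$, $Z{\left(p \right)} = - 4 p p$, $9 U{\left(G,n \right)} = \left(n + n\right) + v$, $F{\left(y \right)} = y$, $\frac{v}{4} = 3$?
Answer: $- \frac{1448}{81} \approx -17.877$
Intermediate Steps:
$v = 12$ ($v = 4 \cdot 3 = 12$)
$U{\left(G,n \right)} = \frac{4}{3} + \frac{2 n}{9}$ ($U{\left(G,n \right)} = \frac{\left(n + n\right) + 12}{9} = \frac{2 n + 12}{9} = \frac{12 + 2 n}{9} = \frac{4}{3} + \frac{2 n}{9}$)
$Z{\left(p \right)} = - 4 p^{2}$
$K{\left(z,d \right)} = z - 4 \left(\frac{4}{3} + \frac{2 d}{9}\right)^{2}$
$\frac{K{\left(-4,-1 \right)} 22}{F{\left(-1 \right)} + 12} = \frac{\left(-4 - \frac{16 \left(6 - 1\right)^{2}}{81}\right) 22}{-1 + 12} = \frac{\left(-4 - \frac{16 \cdot 5^{2}}{81}\right) 22}{11} = \left(-4 - \frac{400}{81}\right) 22 \cdot \frac{1}{11} = \left(- \frac{724}{81}\right) 22 \cdot \frac{1}{11} = \left(- \frac{15928}{81}\right) \frac{1}{11} = - \frac{1448}{81}$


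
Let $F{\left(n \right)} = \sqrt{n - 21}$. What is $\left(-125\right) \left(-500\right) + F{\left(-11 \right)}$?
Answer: $62500 + 4 i \sqrt{2} \approx 62500.0 + 5.6569 i$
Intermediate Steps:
$F{\left(n \right)} = \sqrt{-21 + n}$
$\left(-125\right) \left(-500\right) + F{\left(-11 \right)} = \left(-125\right) \left(-500\right) + \sqrt{-21 - 11} = 62500 + \sqrt{-32} = 62500 + 4 i \sqrt{2}$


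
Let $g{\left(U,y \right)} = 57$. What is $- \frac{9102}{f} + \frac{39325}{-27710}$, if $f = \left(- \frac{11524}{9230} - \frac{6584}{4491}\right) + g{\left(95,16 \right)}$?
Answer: $- \frac{1054334789403155}{6235402310026} \approx -169.09$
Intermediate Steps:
$f = \frac{1125117703}{20725965}$ ($f = \left(- \frac{11524}{9230} - \frac{6584}{4491}\right) + 57 = \left(\left(-11524\right) \frac{1}{9230} - \frac{6584}{4491}\right) + 57 = \left(- \frac{5762}{4615} - \frac{6584}{4491}\right) + 57 = - \frac{56262302}{20725965} + 57 = \frac{1125117703}{20725965} \approx 54.285$)
$- \frac{9102}{f} + \frac{39325}{-27710} = - \frac{9102}{\frac{1125117703}{20725965}} + \frac{39325}{-27710} = \left(-9102\right) \frac{20725965}{1125117703} + 39325 \left(- \frac{1}{27710}\right) = - \frac{188647733430}{1125117703} - \frac{7865}{5542} = - \frac{1054334789403155}{6235402310026}$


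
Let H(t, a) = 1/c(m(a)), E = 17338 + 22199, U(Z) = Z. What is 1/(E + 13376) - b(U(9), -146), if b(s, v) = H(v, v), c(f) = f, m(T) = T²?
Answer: -31597/1127893508 ≈ -2.8014e-5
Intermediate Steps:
E = 39537
H(t, a) = a⁻² (H(t, a) = 1/(a²) = a⁻²)
b(s, v) = v⁻²
1/(E + 13376) - b(U(9), -146) = 1/(39537 + 13376) - 1/(-146)² = 1/52913 - 1*1/21316 = 1/52913 - 1/21316 = -31597/1127893508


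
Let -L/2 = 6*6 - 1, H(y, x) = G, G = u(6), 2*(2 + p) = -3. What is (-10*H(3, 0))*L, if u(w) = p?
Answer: -2450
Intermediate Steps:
p = -7/2 (p = -2 + (½)*(-3) = -2 - 3/2 = -7/2 ≈ -3.5000)
u(w) = -7/2
G = -7/2 ≈ -3.5000
H(y, x) = -7/2
L = -70 (L = -2*(6*6 - 1) = -2*(36 - 1) = -2*35 = -70)
(-10*H(3, 0))*L = -10*(-7/2)*(-70) = 35*(-70) = -2450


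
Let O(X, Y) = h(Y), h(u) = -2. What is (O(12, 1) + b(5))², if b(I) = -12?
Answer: 196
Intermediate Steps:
O(X, Y) = -2
(O(12, 1) + b(5))² = (-2 - 12)² = (-14)² = 196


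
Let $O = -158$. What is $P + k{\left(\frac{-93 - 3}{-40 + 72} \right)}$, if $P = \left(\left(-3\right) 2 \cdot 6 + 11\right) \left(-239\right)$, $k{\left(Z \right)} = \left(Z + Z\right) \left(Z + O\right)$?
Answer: $6941$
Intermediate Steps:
$k{\left(Z \right)} = 2 Z \left(-158 + Z\right)$ ($k{\left(Z \right)} = \left(Z + Z\right) \left(Z - 158\right) = 2 Z \left(-158 + Z\right)$)
$P = 5975$ ($P = \left(\left(-6\right) 6 + 11\right) \left(-239\right) = \left(-36 + 11\right) \left(-239\right) = \left(-25\right) \left(-239\right) = 5975$)
$P + k{\left(\frac{-93 - 3}{-40 + 72} \right)} = 5975 + 2 \frac{-93 - 3}{-40 + 72} \left(-158 + \frac{-93 - 3}{-40 + 72}\right) = 5975 + 2 \left(- \frac{96}{32}\right) \left(-158 - \frac{96}{32}\right) = 5975 + 2 \left(\left(-96\right) \frac{1}{32}\right) \left(-158 - 3\right) = 5975 + 2 \left(-3\right) \left(-158 - 3\right) = 5975 + 2 \left(-3\right) \left(-161\right) = 5975 + 966 = 6941$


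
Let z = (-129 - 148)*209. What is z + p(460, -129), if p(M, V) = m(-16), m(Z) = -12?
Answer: -57905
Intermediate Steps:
z = -57893 (z = -277*209 = -57893)
p(M, V) = -12
z + p(460, -129) = -57893 - 12 = -57905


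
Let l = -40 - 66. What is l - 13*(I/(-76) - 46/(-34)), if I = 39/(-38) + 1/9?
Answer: -54678365/441864 ≈ -123.74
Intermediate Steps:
l = -106
I = -313/342 (I = 39*(-1/38) + 1*(1/9) = -39/38 + 1/9 = -313/342 ≈ -0.91521)
l - 13*(I/(-76) - 46/(-34)) = -106 - 13*(-313/342/(-76) - 46/(-34)) = -106 - 13*(-313/342*(-1/76) - 46*(-1/34)) = -106 - 13*(313/25992 + 23/17) = -106 - 13*603137/441864 = -106 - 7840781/441864 = -54678365/441864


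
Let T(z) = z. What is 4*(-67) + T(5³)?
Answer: -143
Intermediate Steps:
4*(-67) + T(5³) = 4*(-67) + 5³ = -268 + 125 = -143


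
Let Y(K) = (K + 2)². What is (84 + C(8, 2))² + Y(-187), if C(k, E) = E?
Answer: 41621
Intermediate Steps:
Y(K) = (2 + K)²
(84 + C(8, 2))² + Y(-187) = (84 + 2)² + (2 - 187)² = 86² + (-185)² = 7396 + 34225 = 41621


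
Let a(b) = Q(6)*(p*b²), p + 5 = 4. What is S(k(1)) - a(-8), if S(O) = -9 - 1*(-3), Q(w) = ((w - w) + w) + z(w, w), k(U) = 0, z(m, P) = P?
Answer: 762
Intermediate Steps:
p = -1 (p = -5 + 4 = -1)
Q(w) = 2*w (Q(w) = ((w - w) + w) + w = (0 + w) + w = w + w = 2*w)
S(O) = -6 (S(O) = -9 + 3 = -6)
a(b) = -12*b² (a(b) = (2*6)*(-b²) = 12*(-b²) = -12*b²)
S(k(1)) - a(-8) = -6 - (-12)*(-8)² = -6 - (-12)*64 = -6 - 1*(-768) = -6 + 768 = 762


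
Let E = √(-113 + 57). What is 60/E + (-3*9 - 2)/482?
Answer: -29/482 - 15*I*√14/7 ≈ -0.060166 - 8.0178*I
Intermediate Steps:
E = 2*I*√14 (E = √(-56) = 2*I*√14 ≈ 7.4833*I)
60/E + (-3*9 - 2)/482 = 60/((2*I*√14)) + (-3*9 - 2)/482 = 60*(-I*√14/28) + (-27 - 2)*(1/482) = -15*I*√14/7 - 29*1/482 = -15*I*√14/7 - 29/482 = -29/482 - 15*I*√14/7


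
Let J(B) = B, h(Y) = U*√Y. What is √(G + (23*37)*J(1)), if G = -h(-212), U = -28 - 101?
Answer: √(851 + 258*I*√53) ≈ 38.164 + 24.608*I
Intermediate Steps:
U = -129
h(Y) = -129*√Y
G = 258*I*√53 (G = -(-129)*√(-212) = -(-129)*2*I*√53 = -(-258)*I*√53 = 258*I*√53 ≈ 1878.3*I)
√(G + (23*37)*J(1)) = √(258*I*√53 + (23*37)*1) = √(258*I*√53 + 851*1) = √(258*I*√53 + 851) = √(851 + 258*I*√53)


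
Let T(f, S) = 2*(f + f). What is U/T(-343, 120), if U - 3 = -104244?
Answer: 104241/1372 ≈ 75.977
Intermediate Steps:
U = -104241 (U = 3 - 104244 = -104241)
T(f, S) = 4*f (T(f, S) = 2*(2*f) = 4*f)
U/T(-343, 120) = -104241/(4*(-343)) = -104241/(-1372) = -104241*(-1/1372) = 104241/1372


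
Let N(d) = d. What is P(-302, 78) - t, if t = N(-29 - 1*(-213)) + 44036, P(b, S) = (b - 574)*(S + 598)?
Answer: -636396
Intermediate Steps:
P(b, S) = (-574 + b)*(598 + S)
t = 44220 (t = (-29 - 1*(-213)) + 44036 = (-29 + 213) + 44036 = 184 + 44036 = 44220)
P(-302, 78) - t = (-343252 - 574*78 + 598*(-302) + 78*(-302)) - 1*44220 = (-343252 - 44772 - 180596 - 23556) - 44220 = -592176 - 44220 = -636396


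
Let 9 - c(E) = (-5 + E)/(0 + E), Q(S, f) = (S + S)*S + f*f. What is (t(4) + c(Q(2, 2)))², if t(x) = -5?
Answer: 1681/144 ≈ 11.674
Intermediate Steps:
Q(S, f) = f² + 2*S² (Q(S, f) = (2*S)*S + f² = 2*S² + f² = f² + 2*S²)
c(E) = 9 - (-5 + E)/E (c(E) = 9 - (-5 + E)/(0 + E) = 9 - (-5 + E)/E)
(t(4) + c(Q(2, 2)))² = (-5 + (8 + 5/(2² + 2*2²)))² = (-5 + (8 + 5/(4 + 2*4)))² = (-5 + (8 + 5/(4 + 8)))² = (-5 + (8 + 5/12))² = (-5 + 101/12)² = (41/12)² = 1681/144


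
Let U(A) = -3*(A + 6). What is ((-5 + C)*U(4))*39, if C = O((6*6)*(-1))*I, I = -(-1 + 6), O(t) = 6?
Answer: 40950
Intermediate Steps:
U(A) = -18 - 3*A (U(A) = -3*(6 + A) = -18 - 3*A)
I = -5 (I = -1*5 = -5)
C = -30 (C = 6*(-5) = -30)
((-5 + C)*U(4))*39 = ((-5 - 30)*(-18 - 3*4))*39 = -35*(-18 - 12)*39 = -35*(-30)*39 = 1050*39 = 40950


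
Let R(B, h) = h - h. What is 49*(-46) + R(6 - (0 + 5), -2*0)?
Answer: -2254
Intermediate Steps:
R(B, h) = 0
49*(-46) + R(6 - (0 + 5), -2*0) = 49*(-46) + 0 = -2254 + 0 = -2254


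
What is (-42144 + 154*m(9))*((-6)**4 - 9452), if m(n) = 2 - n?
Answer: 352518632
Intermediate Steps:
(-42144 + 154*m(9))*((-6)**4 - 9452) = (-42144 + 154*(2 - 1*9))*((-6)**4 - 9452) = (-42144 + 154*(2 - 9))*(1296 - 9452) = (-42144 + 154*(-7))*(-8156) = (-42144 - 1078)*(-8156) = -43222*(-8156) = 352518632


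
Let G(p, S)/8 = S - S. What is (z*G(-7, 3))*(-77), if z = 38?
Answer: 0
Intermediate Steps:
G(p, S) = 0 (G(p, S) = 8*(S - S) = 8*0 = 0)
(z*G(-7, 3))*(-77) = (38*0)*(-77) = 0*(-77) = 0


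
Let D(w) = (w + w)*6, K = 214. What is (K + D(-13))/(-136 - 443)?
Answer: -58/579 ≈ -0.10017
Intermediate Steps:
D(w) = 12*w (D(w) = (2*w)*6 = 12*w)
(K + D(-13))/(-136 - 443) = (214 + 12*(-13))/(-136 - 443) = (214 - 156)/(-579) = 58*(-1/579) = -58/579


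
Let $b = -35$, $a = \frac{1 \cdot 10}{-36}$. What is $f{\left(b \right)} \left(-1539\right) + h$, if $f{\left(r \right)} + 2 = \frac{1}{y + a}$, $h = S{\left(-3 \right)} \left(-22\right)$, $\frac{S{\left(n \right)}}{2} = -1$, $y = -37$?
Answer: $\frac{2122564}{671} \approx 3163.3$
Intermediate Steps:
$S{\left(n \right)} = -2$ ($S{\left(n \right)} = 2 \left(-1\right) = -2$)
$a = - \frac{5}{18}$ ($a = 10 \left(- \frac{1}{36}\right) = - \frac{5}{18} \approx -0.27778$)
$h = 44$ ($h = \left(-2\right) \left(-22\right) = 44$)
$f{\left(r \right)} = - \frac{1360}{671}$ ($f{\left(r \right)} = -2 + \frac{1}{-37 - \frac{5}{18}} = -2 + \frac{1}{- \frac{671}{18}} = -2 - \frac{18}{671} = - \frac{1360}{671}$)
$f{\left(b \right)} \left(-1539\right) + h = \left(- \frac{1360}{671}\right) \left(-1539\right) + 44 = \frac{2093040}{671} + 44 = \frac{2122564}{671}$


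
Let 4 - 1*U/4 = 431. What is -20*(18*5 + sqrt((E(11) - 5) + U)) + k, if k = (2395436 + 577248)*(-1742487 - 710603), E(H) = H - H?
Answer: -7292261395360 - 20*I*sqrt(1713) ≈ -7.2923e+12 - 827.77*I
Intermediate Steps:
U = -1708 (U = 16 - 4*431 = 16 - 1724 = -1708)
E(H) = 0
k = -7292261393560 (k = 2972684*(-2453090) = -7292261393560)
-20*(18*5 + sqrt((E(11) - 5) + U)) + k = -20*(18*5 + sqrt((0 - 5) - 1708)) - 7292261393560 = -20*(90 + sqrt(-5 - 1708)) - 7292261393560 = -20*(90 + sqrt(-1713)) - 7292261393560 = -20*(90 + I*sqrt(1713)) - 7292261393560 = (-1800 - 20*I*sqrt(1713)) - 7292261393560 = -7292261395360 - 20*I*sqrt(1713)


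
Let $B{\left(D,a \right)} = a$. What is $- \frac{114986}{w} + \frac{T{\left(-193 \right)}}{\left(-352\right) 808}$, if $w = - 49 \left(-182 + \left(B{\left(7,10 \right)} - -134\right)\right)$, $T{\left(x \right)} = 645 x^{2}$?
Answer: $- \frac{38719767343}{264791296} \approx -146.23$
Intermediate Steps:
$w = 1862$ ($w = - 49 \left(-182 + \left(10 - -134\right)\right) = - 49 \left(-182 + \left(10 + 134\right)\right) = - 49 \left(-182 + 144\right) = \left(-49\right) \left(-38\right) = 1862$)
$- \frac{114986}{w} + \frac{T{\left(-193 \right)}}{\left(-352\right) 808} = - \frac{114986}{1862} + \frac{645 \left(-193\right)^{2}}{\left(-352\right) 808} = \left(-114986\right) \frac{1}{1862} + \frac{645 \cdot 37249}{-284416} = - \frac{57493}{931} + 24025605 \left(- \frac{1}{284416}\right) = - \frac{57493}{931} - \frac{24025605}{284416} = - \frac{38719767343}{264791296}$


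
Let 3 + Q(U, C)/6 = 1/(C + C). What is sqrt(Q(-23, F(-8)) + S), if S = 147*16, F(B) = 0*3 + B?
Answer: 7*sqrt(762)/4 ≈ 48.308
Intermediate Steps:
F(B) = B (F(B) = 0 + B = B)
S = 2352
Q(U, C) = -18 + 3/C (Q(U, C) = -18 + 6/(C + C) = -18 + 6/((2*C)) = -18 + 6*(1/(2*C)) = -18 + 3/C)
sqrt(Q(-23, F(-8)) + S) = sqrt((-18 + 3/(-8)) + 2352) = sqrt((-18 + 3*(-1/8)) + 2352) = sqrt((-18 - 3/8) + 2352) = sqrt(-147/8 + 2352) = sqrt(18669/8) = 7*sqrt(762)/4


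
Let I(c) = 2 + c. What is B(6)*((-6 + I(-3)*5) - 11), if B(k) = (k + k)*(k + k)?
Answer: -3168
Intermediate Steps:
B(k) = 4*k² (B(k) = (2*k)*(2*k) = 4*k²)
B(6)*((-6 + I(-3)*5) - 11) = (4*6²)*((-6 + (2 - 3)*5) - 11) = (4*36)*((-6 - 1*5) - 11) = 144*((-6 - 5) - 11) = 144*(-11 - 11) = 144*(-22) = -3168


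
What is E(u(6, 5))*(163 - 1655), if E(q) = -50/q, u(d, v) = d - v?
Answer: 74600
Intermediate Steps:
E(u(6, 5))*(163 - 1655) = (-50/(6 - 1*5))*(163 - 1655) = -50/(6 - 5)*(-1492) = -50/1*(-1492) = -50*1*(-1492) = -50*(-1492) = 74600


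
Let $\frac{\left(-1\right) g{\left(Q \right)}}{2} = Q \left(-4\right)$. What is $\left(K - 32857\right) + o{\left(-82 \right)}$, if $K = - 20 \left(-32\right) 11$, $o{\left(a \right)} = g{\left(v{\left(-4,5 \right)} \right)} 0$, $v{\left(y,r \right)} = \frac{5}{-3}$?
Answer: $-25817$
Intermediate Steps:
$v{\left(y,r \right)} = - \frac{5}{3}$ ($v{\left(y,r \right)} = 5 \left(- \frac{1}{3}\right) = - \frac{5}{3}$)
$g{\left(Q \right)} = 8 Q$ ($g{\left(Q \right)} = - 2 Q \left(-4\right) = - 2 \left(- 4 Q\right) = 8 Q$)
$o{\left(a \right)} = 0$ ($o{\left(a \right)} = 8 \left(- \frac{5}{3}\right) 0 = \left(- \frac{40}{3}\right) 0 = 0$)
$K = 7040$ ($K = - \left(-640\right) 11 = \left(-1\right) \left(-7040\right) = 7040$)
$\left(K - 32857\right) + o{\left(-82 \right)} = \left(7040 - 32857\right) + 0 = -25817 + 0 = -25817$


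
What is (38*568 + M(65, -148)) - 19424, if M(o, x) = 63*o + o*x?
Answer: -3365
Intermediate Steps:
(38*568 + M(65, -148)) - 19424 = (38*568 + 65*(63 - 148)) - 19424 = (21584 + 65*(-85)) - 19424 = (21584 - 5525) - 19424 = 16059 - 19424 = -3365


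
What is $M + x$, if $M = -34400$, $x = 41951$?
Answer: $7551$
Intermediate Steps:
$M + x = -34400 + 41951 = 7551$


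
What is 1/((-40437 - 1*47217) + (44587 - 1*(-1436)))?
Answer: -1/41631 ≈ -2.4021e-5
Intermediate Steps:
1/((-40437 - 1*47217) + (44587 - 1*(-1436))) = 1/((-40437 - 47217) + (44587 + 1436)) = 1/(-87654 + 46023) = 1/(-41631) = -1/41631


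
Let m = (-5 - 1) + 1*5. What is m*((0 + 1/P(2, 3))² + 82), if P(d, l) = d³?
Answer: -5249/64 ≈ -82.016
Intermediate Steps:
m = -1 (m = -6 + 5 = -1)
m*((0 + 1/P(2, 3))² + 82) = -((0 + 1/(2³))² + 82) = -((0 + 1/8)² + 82) = -((0 + ⅛)² + 82) = -((⅛)² + 82) = -(1/64 + 82) = -1*5249/64 = -5249/64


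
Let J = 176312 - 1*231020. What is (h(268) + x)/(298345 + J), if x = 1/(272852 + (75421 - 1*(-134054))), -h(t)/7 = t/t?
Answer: -3376288/117512703299 ≈ -2.8731e-5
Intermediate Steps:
J = -54708 (J = 176312 - 231020 = -54708)
h(t) = -7 (h(t) = -7*t/t = -7*1 = -7)
x = 1/482327 (x = 1/(272852 + (75421 + 134054)) = 1/(272852 + 209475) = 1/482327 ≈ 2.0733e-6)
(h(268) + x)/(298345 + J) = (-7 + 1/482327)/(298345 - 54708) = -3376288/482327/243637 = -3376288/482327*1/243637 = -3376288/117512703299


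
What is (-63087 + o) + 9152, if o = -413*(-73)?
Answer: -23786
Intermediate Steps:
o = 30149
(-63087 + o) + 9152 = (-63087 + 30149) + 9152 = -32938 + 9152 = -23786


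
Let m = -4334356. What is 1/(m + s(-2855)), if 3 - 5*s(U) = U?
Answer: -5/21668922 ≈ -2.3075e-7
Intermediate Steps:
s(U) = ⅗ - U/5
1/(m + s(-2855)) = 1/(-4334356 + (⅗ - ⅕*(-2855))) = 1/(-4334356 + (⅗ + 571)) = 1/(-4334356 + 2858/5) = 1/(-21668922/5) = -5/21668922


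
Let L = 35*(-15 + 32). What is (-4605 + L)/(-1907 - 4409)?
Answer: 2005/3158 ≈ 0.63490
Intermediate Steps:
L = 595 (L = 35*17 = 595)
(-4605 + L)/(-1907 - 4409) = (-4605 + 595)/(-1907 - 4409) = -4010/(-6316) = -4010*(-1/6316) = 2005/3158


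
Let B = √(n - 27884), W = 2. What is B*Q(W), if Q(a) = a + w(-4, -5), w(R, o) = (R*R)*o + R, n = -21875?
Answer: -82*I*√49759 ≈ -18292.0*I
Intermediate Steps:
w(R, o) = R + o*R² (w(R, o) = R²*o + R = o*R² + R = R + o*R²)
Q(a) = -84 + a (Q(a) = a - 4*(1 - 4*(-5)) = a - 4*(1 + 20) = a - 4*21 = a - 84 = -84 + a)
B = I*√49759 (B = √(-21875 - 27884) = √(-49759) = I*√49759 ≈ 223.07*I)
B*Q(W) = (I*√49759)*(-84 + 2) = (I*√49759)*(-82) = -82*I*√49759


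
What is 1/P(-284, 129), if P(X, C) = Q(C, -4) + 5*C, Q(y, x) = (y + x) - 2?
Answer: 1/768 ≈ 0.0013021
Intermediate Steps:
Q(y, x) = -2 + x + y (Q(y, x) = (x + y) - 2 = -2 + x + y)
P(X, C) = -6 + 6*C (P(X, C) = (-2 - 4 + C) + 5*C = (-6 + C) + 5*C = -6 + 6*C)
1/P(-284, 129) = 1/(-6 + 6*129) = 1/(-6 + 774) = 1/768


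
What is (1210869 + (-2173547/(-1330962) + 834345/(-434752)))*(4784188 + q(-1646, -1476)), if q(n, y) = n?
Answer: 837728140536682484099305/144659597856 ≈ 5.7910e+12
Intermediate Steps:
(1210869 + (-2173547/(-1330962) + 834345/(-434752)))*(4784188 + q(-1646, -1476)) = (1210869 + (-2173547/(-1330962) + 834345/(-434752)))*(4784188 - 1646) = (1210869 + (-2173547*(-1/1330962) + 834345*(-1/434752)))*4782542 = (1210869 + (2173547/1330962 - 834345/434752))*4782542 = (1210869 - 82763792273/289319195712)*4782542 = (350327562428801455/289319195712)*4782542 = 837728140536682484099305/144659597856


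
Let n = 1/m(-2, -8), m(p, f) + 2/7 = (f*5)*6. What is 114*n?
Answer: -399/841 ≈ -0.47444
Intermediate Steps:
m(p, f) = -2/7 + 30*f (m(p, f) = -2/7 + (f*5)*6 = -2/7 + (5*f)*6 = -2/7 + 30*f)
n = -7/1682 (n = 1/(-2/7 + 30*(-8)) = 1/(-2/7 - 240) = 1/(-1682/7) = -7/1682 ≈ -0.0041617)
114*n = 114*(-7/1682) = -399/841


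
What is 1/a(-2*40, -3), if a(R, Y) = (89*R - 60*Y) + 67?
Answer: -1/6873 ≈ -0.00014550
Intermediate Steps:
a(R, Y) = 67 - 60*Y + 89*R (a(R, Y) = (-60*Y + 89*R) + 67 = 67 - 60*Y + 89*R)
1/a(-2*40, -3) = 1/(67 - 60*(-3) + 89*(-2*40)) = 1/(67 + 180 + 89*(-80)) = 1/(67 + 180 - 7120) = 1/(-6873) = -1/6873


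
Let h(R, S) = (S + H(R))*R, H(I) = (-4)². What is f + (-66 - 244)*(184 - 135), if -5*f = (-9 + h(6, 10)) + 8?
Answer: -15221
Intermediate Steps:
H(I) = 16
h(R, S) = R*(16 + S) (h(R, S) = (S + 16)*R = (16 + S)*R = R*(16 + S))
f = -31 (f = -((-9 + 6*(16 + 10)) + 8)/5 = -((-9 + 6*26) + 8)/5 = -((-9 + 156) + 8)/5 = -(147 + 8)/5 = -⅕*155 = -31)
f + (-66 - 244)*(184 - 135) = -31 + (-66 - 244)*(184 - 135) = -31 - 310*49 = -31 - 15190 = -15221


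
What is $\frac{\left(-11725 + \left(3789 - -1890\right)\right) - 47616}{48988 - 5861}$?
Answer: $- \frac{7666}{6161} \approx -1.2443$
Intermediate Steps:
$\frac{\left(-11725 + \left(3789 - -1890\right)\right) - 47616}{48988 - 5861} = \frac{\left(-11725 + \left(3789 + 1890\right)\right) - 47616}{43127} = \left(\left(-11725 + 5679\right) - 47616\right) \frac{1}{43127} = \left(-6046 - 47616\right) \frac{1}{43127} = \left(-53662\right) \frac{1}{43127} = - \frac{7666}{6161}$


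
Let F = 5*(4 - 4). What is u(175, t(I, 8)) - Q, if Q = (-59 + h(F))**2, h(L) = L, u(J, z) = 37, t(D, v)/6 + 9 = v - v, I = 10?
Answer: -3444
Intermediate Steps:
F = 0 (F = 5*0 = 0)
t(D, v) = -54 (t(D, v) = -54 + 6*(v - v) = -54 + 6*0 = -54 + 0 = -54)
Q = 3481 (Q = (-59 + 0)**2 = (-59)**2 = 3481)
u(175, t(I, 8)) - Q = 37 - 1*3481 = 37 - 3481 = -3444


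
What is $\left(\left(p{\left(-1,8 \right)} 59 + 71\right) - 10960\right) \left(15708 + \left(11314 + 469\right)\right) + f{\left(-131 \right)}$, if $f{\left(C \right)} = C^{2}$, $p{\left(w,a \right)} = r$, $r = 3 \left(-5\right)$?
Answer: $-323661873$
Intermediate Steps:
$r = -15$
$p{\left(w,a \right)} = -15$
$\left(\left(p{\left(-1,8 \right)} 59 + 71\right) - 10960\right) \left(15708 + \left(11314 + 469\right)\right) + f{\left(-131 \right)} = \left(\left(\left(-15\right) 59 + 71\right) - 10960\right) \left(15708 + \left(11314 + 469\right)\right) + \left(-131\right)^{2} = \left(\left(-885 + 71\right) - 10960\right) \left(15708 + 11783\right) + 17161 = \left(-814 - 10960\right) 27491 + 17161 = \left(-11774\right) 27491 + 17161 = -323679034 + 17161 = -323661873$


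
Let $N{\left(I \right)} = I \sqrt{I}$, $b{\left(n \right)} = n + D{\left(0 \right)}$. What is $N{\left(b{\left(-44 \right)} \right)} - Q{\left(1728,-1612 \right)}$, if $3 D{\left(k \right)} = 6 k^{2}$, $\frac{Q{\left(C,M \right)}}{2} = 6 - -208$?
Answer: $-428 - 88 i \sqrt{11} \approx -428.0 - 291.86 i$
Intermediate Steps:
$Q{\left(C,M \right)} = 428$ ($Q{\left(C,M \right)} = 2 \left(6 - -208\right) = 2 \left(6 + 208\right) = 2 \cdot 214 = 428$)
$D{\left(k \right)} = 2 k^{2}$ ($D{\left(k \right)} = \frac{6 k^{2}}{3} = 2 k^{2}$)
$b{\left(n \right)} = n$ ($b{\left(n \right)} = n + 2 \cdot 0^{2} = n + 2 \cdot 0 = n + 0 = n$)
$N{\left(I \right)} = I^{\frac{3}{2}}$
$N{\left(b{\left(-44 \right)} \right)} - Q{\left(1728,-1612 \right)} = \left(-44\right)^{\frac{3}{2}} - 428 = - 88 i \sqrt{11} - 428 = -428 - 88 i \sqrt{11}$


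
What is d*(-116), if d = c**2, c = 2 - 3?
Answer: -116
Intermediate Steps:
c = -1
d = 1 (d = (-1)**2 = 1)
d*(-116) = 1*(-116) = -116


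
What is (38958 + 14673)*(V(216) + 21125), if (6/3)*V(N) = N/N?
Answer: 2265963381/2 ≈ 1.1330e+9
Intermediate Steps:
V(N) = ½ (V(N) = (N/N)/2 = (½)*1 = ½)
(38958 + 14673)*(V(216) + 21125) = (38958 + 14673)*(½ + 21125) = 53631*(42251/2) = 2265963381/2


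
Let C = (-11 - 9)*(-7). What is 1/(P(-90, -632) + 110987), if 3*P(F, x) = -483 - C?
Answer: 3/332338 ≈ 9.0270e-6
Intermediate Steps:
C = 140 (C = -20*(-7) = 140)
P(F, x) = -623/3 (P(F, x) = (-483 - 1*140)/3 = (-483 - 140)/3 = (⅓)*(-623) = -623/3)
1/(P(-90, -632) + 110987) = 1/(-623/3 + 110987) = 1/(332338/3) = 3/332338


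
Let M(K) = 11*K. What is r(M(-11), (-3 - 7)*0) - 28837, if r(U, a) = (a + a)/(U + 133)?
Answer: -28837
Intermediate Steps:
r(U, a) = 2*a/(133 + U) (r(U, a) = (2*a)/(133 + U) = 2*a/(133 + U))
r(M(-11), (-3 - 7)*0) - 28837 = 2*((-3 - 7)*0)/(133 + 11*(-11)) - 28837 = 2*(-10*0)/(133 - 121) - 28837 = 2*0/12 - 28837 = 2*0*(1/12) - 28837 = 0 - 28837 = -28837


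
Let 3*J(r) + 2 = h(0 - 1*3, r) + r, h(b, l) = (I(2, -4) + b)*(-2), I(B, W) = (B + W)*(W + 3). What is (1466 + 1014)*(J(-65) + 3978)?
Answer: 29435120/3 ≈ 9.8117e+6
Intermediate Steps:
I(B, W) = (3 + W)*(B + W) (I(B, W) = (B + W)*(3 + W) = (3 + W)*(B + W))
h(b, l) = -4 - 2*b (h(b, l) = (((-4)**2 + 3*2 + 3*(-4) + 2*(-4)) + b)*(-2) = ((16 + 6 - 12 - 8) + b)*(-2) = (2 + b)*(-2) = -4 - 2*b)
J(r) = r/3 (J(r) = -2/3 + ((-4 - 2*(0 - 1*3)) + r)/3 = -2/3 + ((-4 - 2*(0 - 3)) + r)/3 = -2/3 + ((-4 - 2*(-3)) + r)/3 = -2/3 + ((-4 + 6) + r)/3 = -2/3 + (2 + r)/3 = -2/3 + (2/3 + r/3) = r/3)
(1466 + 1014)*(J(-65) + 3978) = (1466 + 1014)*((1/3)*(-65) + 3978) = 2480*(-65/3 + 3978) = 2480*(11869/3) = 29435120/3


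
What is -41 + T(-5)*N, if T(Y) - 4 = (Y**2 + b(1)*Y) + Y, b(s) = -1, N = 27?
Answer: 742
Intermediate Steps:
T(Y) = 4 + Y**2 (T(Y) = 4 + ((Y**2 - Y) + Y) = 4 + Y**2)
-41 + T(-5)*N = -41 + (4 + (-5)**2)*27 = -41 + (4 + 25)*27 = -41 + 29*27 = -41 + 783 = 742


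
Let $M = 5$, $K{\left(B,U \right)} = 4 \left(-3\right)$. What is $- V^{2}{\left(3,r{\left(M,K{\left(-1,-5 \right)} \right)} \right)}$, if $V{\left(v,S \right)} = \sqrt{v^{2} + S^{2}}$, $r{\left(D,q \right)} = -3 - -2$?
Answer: $-10$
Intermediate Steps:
$K{\left(B,U \right)} = -12$
$r{\left(D,q \right)} = -1$ ($r{\left(D,q \right)} = -3 + 2 = -1$)
$V{\left(v,S \right)} = \sqrt{S^{2} + v^{2}}$
$- V^{2}{\left(3,r{\left(M,K{\left(-1,-5 \right)} \right)} \right)} = - \left(\sqrt{\left(-1\right)^{2} + 3^{2}}\right)^{2} = - \left(\sqrt{1 + 9}\right)^{2} = - \left(\sqrt{10}\right)^{2} = \left(-1\right) 10 = -10$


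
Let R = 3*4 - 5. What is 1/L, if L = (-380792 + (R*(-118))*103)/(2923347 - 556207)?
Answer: -236714/46587 ≈ -5.0811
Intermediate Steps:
R = 7 (R = 12 - 5 = 7)
L = -46587/236714 (L = (-380792 + (7*(-118))*103)/(2923347 - 556207) = (-380792 - 826*103)/2367140 = (-380792 - 85078)*(1/2367140) = -465870*1/2367140 = -46587/236714 ≈ -0.19681)
1/L = 1/(-46587/236714) = -236714/46587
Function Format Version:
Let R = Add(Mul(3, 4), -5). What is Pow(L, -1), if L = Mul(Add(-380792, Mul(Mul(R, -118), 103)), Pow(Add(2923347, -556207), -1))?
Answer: Rational(-236714, 46587) ≈ -5.0811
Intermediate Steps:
R = 7 (R = Add(12, -5) = 7)
L = Rational(-46587, 236714) (L = Mul(Add(-380792, Mul(Mul(7, -118), 103)), Pow(Add(2923347, -556207), -1)) = Mul(Add(-380792, Mul(-826, 103)), Pow(2367140, -1)) = Mul(Add(-380792, -85078), Rational(1, 2367140)) = Mul(-465870, Rational(1, 2367140)) = Rational(-46587, 236714) ≈ -0.19681)
Pow(L, -1) = Pow(Rational(-46587, 236714), -1) = Rational(-236714, 46587)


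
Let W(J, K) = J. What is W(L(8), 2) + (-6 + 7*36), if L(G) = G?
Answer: 254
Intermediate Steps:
W(L(8), 2) + (-6 + 7*36) = 8 + (-6 + 7*36) = 8 + (-6 + 252) = 8 + 246 = 254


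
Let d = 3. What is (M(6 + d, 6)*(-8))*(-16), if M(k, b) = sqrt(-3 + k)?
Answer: 128*sqrt(6) ≈ 313.53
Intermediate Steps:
(M(6 + d, 6)*(-8))*(-16) = (sqrt(-3 + (6 + 3))*(-8))*(-16) = (sqrt(-3 + 9)*(-8))*(-16) = (sqrt(6)*(-8))*(-16) = -8*sqrt(6)*(-16) = 128*sqrt(6)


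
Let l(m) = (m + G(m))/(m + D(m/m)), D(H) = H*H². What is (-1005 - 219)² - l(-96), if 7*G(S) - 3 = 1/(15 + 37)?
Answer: 51806891293/34580 ≈ 1.4982e+6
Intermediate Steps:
G(S) = 157/364 (G(S) = 3/7 + 1/(7*(15 + 37)) = 3/7 + (⅐)/52 = 3/7 + (⅐)*(1/52) = 3/7 + 1/364 = 157/364)
D(H) = H³
l(m) = (157/364 + m)/(1 + m) (l(m) = (m + 157/364)/(m + (m/m)³) = (157/364 + m)/(m + 1³) = (157/364 + m)/(m + 1) = (157/364 + m)/(1 + m))
(-1005 - 219)² - l(-96) = (-1005 - 219)² - (157/364 - 96)/(1 - 96) = (-1224)² - (-34787)/((-95)*364) = 1498176 - (-1)*(-34787)/(95*364) = 1498176 - 1*34787/34580 = 1498176 - 34787/34580 = 51806891293/34580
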